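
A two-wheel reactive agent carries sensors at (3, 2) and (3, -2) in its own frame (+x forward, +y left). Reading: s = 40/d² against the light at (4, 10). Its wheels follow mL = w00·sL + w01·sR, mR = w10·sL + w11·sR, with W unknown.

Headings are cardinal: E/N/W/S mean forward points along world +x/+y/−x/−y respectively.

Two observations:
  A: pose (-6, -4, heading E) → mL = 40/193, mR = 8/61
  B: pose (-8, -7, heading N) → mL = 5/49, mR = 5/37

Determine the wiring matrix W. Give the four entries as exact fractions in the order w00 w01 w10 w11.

obs A: pose=(-6,-4,E) → sL=40/193, sR=8/61, mL=40/193, mR=8/61
obs B: pose=(-8,-7,N) → sL=5/49, sR=5/37, mL=5/49, mR=5/37
sensor matrix S = [[40/193, 8/61], [5/49, 5/37]]; det S = 312160/21344449
solve [mL_A; mL_B] = S·[w00; w01] and [mR_A; mR_B] = S·[w10; w11]:
  w00 = 1, w01 = 0, w10 = 0, w11 = 1

1 0 0 1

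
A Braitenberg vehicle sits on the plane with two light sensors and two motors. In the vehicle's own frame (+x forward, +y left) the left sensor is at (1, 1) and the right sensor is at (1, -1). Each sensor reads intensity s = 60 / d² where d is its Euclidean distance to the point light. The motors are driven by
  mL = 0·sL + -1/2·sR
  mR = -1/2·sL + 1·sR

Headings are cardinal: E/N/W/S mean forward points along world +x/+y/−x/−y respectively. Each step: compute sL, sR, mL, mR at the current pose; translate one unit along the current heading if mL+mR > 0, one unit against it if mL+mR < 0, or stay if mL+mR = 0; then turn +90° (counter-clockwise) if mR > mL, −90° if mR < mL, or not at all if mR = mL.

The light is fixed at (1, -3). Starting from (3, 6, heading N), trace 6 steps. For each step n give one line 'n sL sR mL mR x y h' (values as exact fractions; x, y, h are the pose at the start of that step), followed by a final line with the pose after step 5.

n=0: pose=(3,6,N); sL=60/101, sR=60/109; mL=-30/109, mR=2790/11009; mL+mR=-240/11009 → advance -1; mR−mL=5820/11009 → turn +1·90°
n=1: pose=(3,5,W); sL=6/5, sR=30/41; mL=-15/41, mR=27/205; mL+mR=-48/205 → advance -1; mR−mL=102/205 → turn +1·90°
n=2: pose=(4,5,S); sL=12/13, sR=60/53; mL=-30/53, mR=462/689; mL+mR=72/689 → advance +1; mR−mL=852/689 → turn +1·90°
n=3: pose=(4,4,E); sL=3/4, sR=15/13; mL=-15/26, mR=81/104; mL+mR=21/104 → advance +1; mR−mL=141/104 → turn +1·90°
n=4: pose=(5,4,N); sL=60/73, sR=60/89; mL=-30/89, mR=1710/6497; mL+mR=-480/6497 → advance -1; mR−mL=3900/6497 → turn +1·90°
n=5: pose=(5,3,W); sL=30/17, sR=30/29; mL=-15/29, mR=75/493; mL+mR=-180/493 → advance -1; mR−mL=330/493 → turn +1·90°

0 60/101 60/109 -30/109 2790/11009 3 6 N
1 6/5 30/41 -15/41 27/205 3 5 W
2 12/13 60/53 -30/53 462/689 4 5 S
3 3/4 15/13 -15/26 81/104 4 4 E
4 60/73 60/89 -30/89 1710/6497 5 4 N
5 30/17 30/29 -15/29 75/493 5 3 W
final 6 3 S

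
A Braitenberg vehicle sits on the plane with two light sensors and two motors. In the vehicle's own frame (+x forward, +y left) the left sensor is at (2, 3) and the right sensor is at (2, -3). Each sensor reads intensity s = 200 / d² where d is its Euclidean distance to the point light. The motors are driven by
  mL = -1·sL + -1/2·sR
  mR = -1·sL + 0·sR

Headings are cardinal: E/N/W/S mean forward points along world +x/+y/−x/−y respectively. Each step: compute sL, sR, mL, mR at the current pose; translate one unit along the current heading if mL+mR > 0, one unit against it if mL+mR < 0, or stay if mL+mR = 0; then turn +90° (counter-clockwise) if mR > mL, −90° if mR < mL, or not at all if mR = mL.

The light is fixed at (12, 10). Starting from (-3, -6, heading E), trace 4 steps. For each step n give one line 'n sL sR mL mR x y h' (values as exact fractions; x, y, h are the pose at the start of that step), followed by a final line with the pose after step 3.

n=0: pose=(-3,-6,E); sL=100/169, sR=20/53; mL=-6990/8957, mR=-100/169; mL+mR=-12290/8957 → advance -1; mR−mL=10/53 → turn +1·90°
n=1: pose=(-4,-6,N); sL=200/557, sR=40/73; mL=-25740/40661, mR=-200/557; mL+mR=-40340/40661 → advance -1; mR−mL=20/73 → turn +1·90°
n=2: pose=(-4,-7,W); sL=50/181, sR=5/13; mL=-2205/4706, mR=-50/181; mL+mR=-3505/4706 → advance -1; mR−mL=5/26 → turn +1·90°
n=3: pose=(-3,-7,S); sL=40/101, sR=40/137; mL=-7500/13837, mR=-40/101; mL+mR=-12980/13837 → advance -1; mR−mL=20/137 → turn +1·90°

0 100/169 20/53 -6990/8957 -100/169 -3 -6 E
1 200/557 40/73 -25740/40661 -200/557 -4 -6 N
2 50/181 5/13 -2205/4706 -50/181 -4 -7 W
3 40/101 40/137 -7500/13837 -40/101 -3 -7 S
final -3 -6 E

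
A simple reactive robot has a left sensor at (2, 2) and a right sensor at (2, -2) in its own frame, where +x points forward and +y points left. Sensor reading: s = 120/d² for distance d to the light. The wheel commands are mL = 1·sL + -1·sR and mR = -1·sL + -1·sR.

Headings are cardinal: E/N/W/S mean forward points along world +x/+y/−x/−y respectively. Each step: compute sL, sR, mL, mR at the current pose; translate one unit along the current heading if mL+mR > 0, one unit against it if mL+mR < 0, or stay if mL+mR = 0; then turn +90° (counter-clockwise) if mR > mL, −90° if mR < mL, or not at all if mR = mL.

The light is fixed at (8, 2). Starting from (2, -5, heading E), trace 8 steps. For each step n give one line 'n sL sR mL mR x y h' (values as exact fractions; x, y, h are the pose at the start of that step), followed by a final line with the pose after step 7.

0 120/41 120/97 6720/3977 -16560/3977 2 -5 E
1 60/53 20/27 560/1431 -2680/1431 1 -5 S
2 24/29 120/97 -1152/2813 -5808/2813 1 -4 W
3 3/2 15/4 -9/4 -21/4 2 -4 N
4 120/41 120/97 6720/3977 -16560/3977 2 -5 E
5 60/53 20/27 560/1431 -2680/1431 1 -5 S
6 24/29 120/97 -1152/2813 -5808/2813 1 -4 W
7 3/2 15/4 -9/4 -21/4 2 -4 N
final 2 -5 E

n=0: pose=(2,-5,E); sL=120/41, sR=120/97; mL=6720/3977, mR=-16560/3977; mL+mR=-240/97 → advance -1; mR−mL=-240/41 → turn -1·90°
n=1: pose=(1,-5,S); sL=60/53, sR=20/27; mL=560/1431, mR=-2680/1431; mL+mR=-40/27 → advance -1; mR−mL=-120/53 → turn -1·90°
n=2: pose=(1,-4,W); sL=24/29, sR=120/97; mL=-1152/2813, mR=-5808/2813; mL+mR=-240/97 → advance -1; mR−mL=-48/29 → turn -1·90°
n=3: pose=(2,-4,N); sL=3/2, sR=15/4; mL=-9/4, mR=-21/4; mL+mR=-15/2 → advance -1; mR−mL=-3 → turn -1·90°
n=4: pose=(2,-5,E); sL=120/41, sR=120/97; mL=6720/3977, mR=-16560/3977; mL+mR=-240/97 → advance -1; mR−mL=-240/41 → turn -1·90°
n=5: pose=(1,-5,S); sL=60/53, sR=20/27; mL=560/1431, mR=-2680/1431; mL+mR=-40/27 → advance -1; mR−mL=-120/53 → turn -1·90°
n=6: pose=(1,-4,W); sL=24/29, sR=120/97; mL=-1152/2813, mR=-5808/2813; mL+mR=-240/97 → advance -1; mR−mL=-48/29 → turn -1·90°
n=7: pose=(2,-4,N); sL=3/2, sR=15/4; mL=-9/4, mR=-21/4; mL+mR=-15/2 → advance -1; mR−mL=-3 → turn -1·90°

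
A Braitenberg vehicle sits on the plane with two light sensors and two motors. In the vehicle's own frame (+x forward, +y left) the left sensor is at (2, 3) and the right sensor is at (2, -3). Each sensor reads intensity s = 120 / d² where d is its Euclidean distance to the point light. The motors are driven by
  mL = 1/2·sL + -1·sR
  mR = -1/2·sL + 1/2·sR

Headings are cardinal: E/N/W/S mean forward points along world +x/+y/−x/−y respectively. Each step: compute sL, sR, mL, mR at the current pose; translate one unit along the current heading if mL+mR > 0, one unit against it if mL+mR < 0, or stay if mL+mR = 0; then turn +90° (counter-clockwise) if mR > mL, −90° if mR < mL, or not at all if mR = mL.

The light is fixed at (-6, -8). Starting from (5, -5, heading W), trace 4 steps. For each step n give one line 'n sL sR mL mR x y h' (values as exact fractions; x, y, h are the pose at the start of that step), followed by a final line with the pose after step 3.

0 40/27 40/39 -100/351 -80/351 5 -5 W
1 60/113 60/41 -5550/4633 2160/4633 6 -5 S
2 24/49 120/197 -3516/9653 576/9653 6 -4 E
3 6/5 15/29 12/145 -99/290 5 -4 N
final 5 -5 E

n=0: pose=(5,-5,W); sL=40/27, sR=40/39; mL=-100/351, mR=-80/351; mL+mR=-20/39 → advance -1; mR−mL=20/351 → turn +1·90°
n=1: pose=(6,-5,S); sL=60/113, sR=60/41; mL=-5550/4633, mR=2160/4633; mL+mR=-30/41 → advance -1; mR−mL=7710/4633 → turn +1·90°
n=2: pose=(6,-4,E); sL=24/49, sR=120/197; mL=-3516/9653, mR=576/9653; mL+mR=-60/197 → advance -1; mR−mL=4092/9653 → turn +1·90°
n=3: pose=(5,-4,N); sL=6/5, sR=15/29; mL=12/145, mR=-99/290; mL+mR=-15/58 → advance -1; mR−mL=-123/290 → turn -1·90°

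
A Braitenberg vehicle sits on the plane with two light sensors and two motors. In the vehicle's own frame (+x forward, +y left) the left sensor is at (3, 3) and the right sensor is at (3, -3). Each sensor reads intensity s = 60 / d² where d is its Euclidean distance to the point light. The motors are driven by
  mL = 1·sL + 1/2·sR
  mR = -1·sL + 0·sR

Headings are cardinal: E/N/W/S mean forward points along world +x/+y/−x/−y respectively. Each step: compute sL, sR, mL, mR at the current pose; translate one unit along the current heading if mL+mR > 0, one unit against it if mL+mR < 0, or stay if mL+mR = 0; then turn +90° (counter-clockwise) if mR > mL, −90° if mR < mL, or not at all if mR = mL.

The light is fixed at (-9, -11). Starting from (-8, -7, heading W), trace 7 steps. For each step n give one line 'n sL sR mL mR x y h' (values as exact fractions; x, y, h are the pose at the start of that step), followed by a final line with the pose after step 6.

n=0: pose=(-8,-7,W); sL=12, sR=60/53; mL=666/53, mR=-12; mL+mR=30/53 → advance +1; mR−mL=-1302/53 → turn -1·90°
n=1: pose=(-9,-7,N); sL=30/29, sR=30/29; mL=45/29, mR=-30/29; mL+mR=15/29 → advance +1; mR−mL=-75/29 → turn -1·90°
n=2: pose=(-9,-6,E); sL=60/73, sR=60/13; mL=2970/949, mR=-60/73; mL+mR=30/13 → advance +1; mR−mL=-3750/949 → turn -1·90°
n=3: pose=(-8,-6,S); sL=3, sR=15/2; mL=27/4, mR=-3; mL+mR=15/4 → advance +1; mR−mL=-39/4 → turn -1·90°
n=4: pose=(-8,-7,W); sL=12, sR=60/53; mL=666/53, mR=-12; mL+mR=30/53 → advance +1; mR−mL=-1302/53 → turn -1·90°
n=5: pose=(-9,-7,N); sL=30/29, sR=30/29; mL=45/29, mR=-30/29; mL+mR=15/29 → advance +1; mR−mL=-75/29 → turn -1·90°
n=6: pose=(-9,-6,E); sL=60/73, sR=60/13; mL=2970/949, mR=-60/73; mL+mR=30/13 → advance +1; mR−mL=-3750/949 → turn -1·90°

0 12 60/53 666/53 -12 -8 -7 W
1 30/29 30/29 45/29 -30/29 -9 -7 N
2 60/73 60/13 2970/949 -60/73 -9 -6 E
3 3 15/2 27/4 -3 -8 -6 S
4 12 60/53 666/53 -12 -8 -7 W
5 30/29 30/29 45/29 -30/29 -9 -7 N
6 60/73 60/13 2970/949 -60/73 -9 -6 E
final -8 -6 S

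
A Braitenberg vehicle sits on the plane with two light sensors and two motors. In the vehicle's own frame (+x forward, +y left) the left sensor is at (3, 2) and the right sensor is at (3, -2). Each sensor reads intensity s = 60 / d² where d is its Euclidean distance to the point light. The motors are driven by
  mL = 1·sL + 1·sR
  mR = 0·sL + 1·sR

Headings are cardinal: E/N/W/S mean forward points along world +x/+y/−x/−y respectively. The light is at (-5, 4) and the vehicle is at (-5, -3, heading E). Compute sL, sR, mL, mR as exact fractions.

left sensor world pos  = (-2, -1); dL² = 34
right sensor world pos = (-2, -5); dR² = 90
sL = 60/34 = 30/17
sR = 60/90 = 2/3
mL = 1·sL + 1·sR = 124/51
mR = 0·sL + 1·sR = 2/3

30/17 2/3 124/51 2/3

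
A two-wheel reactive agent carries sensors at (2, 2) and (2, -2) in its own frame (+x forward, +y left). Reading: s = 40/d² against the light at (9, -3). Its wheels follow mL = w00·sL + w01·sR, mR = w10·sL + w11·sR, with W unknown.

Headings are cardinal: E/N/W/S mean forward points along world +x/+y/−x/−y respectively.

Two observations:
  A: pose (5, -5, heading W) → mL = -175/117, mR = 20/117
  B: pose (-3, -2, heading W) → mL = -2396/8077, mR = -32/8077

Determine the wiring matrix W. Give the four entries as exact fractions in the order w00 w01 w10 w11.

obs A: pose=(5,-5,W) → sL=10/13, sR=10/9, mL=-175/117, mR=20/117
obs B: pose=(-3,-2,W) → sL=40/197, sR=8/41, mL=-2396/8077, mR=-32/8077
sensor matrix S = [[10/13, 10/9], [40/197, 8/41]]; det S = -71360/945009
solve [mL_A; mL_B] = S·[w00; w01] and [mR_A; mR_B] = S·[w10; w11]:
  w00 = -1/2, w01 = -1, w10 = -1/2, w11 = 1/2

-1/2 -1 -1/2 1/2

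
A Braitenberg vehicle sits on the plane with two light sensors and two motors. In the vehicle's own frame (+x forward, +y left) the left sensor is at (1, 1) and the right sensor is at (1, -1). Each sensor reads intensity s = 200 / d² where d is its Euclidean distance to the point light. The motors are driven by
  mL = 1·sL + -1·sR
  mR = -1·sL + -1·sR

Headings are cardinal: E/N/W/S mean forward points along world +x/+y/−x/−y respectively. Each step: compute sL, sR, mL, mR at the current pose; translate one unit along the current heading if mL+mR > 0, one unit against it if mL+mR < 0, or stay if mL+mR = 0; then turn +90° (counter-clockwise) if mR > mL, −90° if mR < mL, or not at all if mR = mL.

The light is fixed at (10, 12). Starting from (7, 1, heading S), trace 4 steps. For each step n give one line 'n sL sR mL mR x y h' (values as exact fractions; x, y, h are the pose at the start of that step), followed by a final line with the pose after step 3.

n=0: pose=(7,1,S); sL=50/37, sR=5/4; mL=15/148, mR=-385/148; mL+mR=-5/2 → advance -1; mR−mL=-100/37 → turn -1·90°
n=1: pose=(7,2,W); sL=200/137, sR=200/97; mL=-8000/13289, mR=-46800/13289; mL+mR=-400/97 → advance -1; mR−mL=-400/137 → turn -1·90°
n=2: pose=(8,2,N); sL=20/9, sR=100/41; mL=-80/369, mR=-1720/369; mL+mR=-200/41 → advance -1; mR−mL=-40/9 → turn -1·90°
n=3: pose=(8,1,E); sL=200/101, sR=40/29; mL=1760/2929, mR=-9840/2929; mL+mR=-80/29 → advance -1; mR−mL=-400/101 → turn -1·90°

0 50/37 5/4 15/148 -385/148 7 1 S
1 200/137 200/97 -8000/13289 -46800/13289 7 2 W
2 20/9 100/41 -80/369 -1720/369 8 2 N
3 200/101 40/29 1760/2929 -9840/2929 8 1 E
final 7 1 S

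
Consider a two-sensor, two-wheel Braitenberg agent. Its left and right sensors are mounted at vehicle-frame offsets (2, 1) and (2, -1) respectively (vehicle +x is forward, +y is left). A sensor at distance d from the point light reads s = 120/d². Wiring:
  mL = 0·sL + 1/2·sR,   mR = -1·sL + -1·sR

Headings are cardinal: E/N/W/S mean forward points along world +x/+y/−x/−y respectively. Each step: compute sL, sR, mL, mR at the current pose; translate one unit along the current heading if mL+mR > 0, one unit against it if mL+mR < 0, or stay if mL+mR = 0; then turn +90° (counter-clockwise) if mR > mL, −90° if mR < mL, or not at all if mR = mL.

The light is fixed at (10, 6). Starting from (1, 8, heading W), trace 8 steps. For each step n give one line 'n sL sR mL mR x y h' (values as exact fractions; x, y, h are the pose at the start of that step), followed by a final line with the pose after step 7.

n=0: pose=(1,8,W); sL=60/61, sR=12/13; mL=6/13, mR=-1512/793; mL+mR=-1146/793 → advance -1; mR−mL=-1878/793 → turn -1·90°
n=1: pose=(2,8,N); sL=120/97, sR=24/13; mL=12/13, mR=-3888/1261; mL+mR=-2724/1261 → advance -1; mR−mL=-5052/1261 → turn -1·90°
n=2: pose=(2,7,E); sL=3, sR=10/3; mL=5/3, mR=-19/3; mL+mR=-14/3 → advance -1; mR−mL=-8 → turn -1·90°
n=3: pose=(1,7,S); sL=24/13, sR=120/101; mL=60/101, mR=-3984/1313; mL+mR=-3204/1313 → advance -1; mR−mL=-4764/1313 → turn -1·90°
n=4: pose=(1,8,W); sL=60/61, sR=12/13; mL=6/13, mR=-1512/793; mL+mR=-1146/793 → advance -1; mR−mL=-1878/793 → turn -1·90°
n=5: pose=(2,8,N); sL=120/97, sR=24/13; mL=12/13, mR=-3888/1261; mL+mR=-2724/1261 → advance -1; mR−mL=-5052/1261 → turn -1·90°
n=6: pose=(2,7,E); sL=3, sR=10/3; mL=5/3, mR=-19/3; mL+mR=-14/3 → advance -1; mR−mL=-8 → turn -1·90°
n=7: pose=(1,7,S); sL=24/13, sR=120/101; mL=60/101, mR=-3984/1313; mL+mR=-3204/1313 → advance -1; mR−mL=-4764/1313 → turn -1·90°

0 60/61 12/13 6/13 -1512/793 1 8 W
1 120/97 24/13 12/13 -3888/1261 2 8 N
2 3 10/3 5/3 -19/3 2 7 E
3 24/13 120/101 60/101 -3984/1313 1 7 S
4 60/61 12/13 6/13 -1512/793 1 8 W
5 120/97 24/13 12/13 -3888/1261 2 8 N
6 3 10/3 5/3 -19/3 2 7 E
7 24/13 120/101 60/101 -3984/1313 1 7 S
final 1 8 W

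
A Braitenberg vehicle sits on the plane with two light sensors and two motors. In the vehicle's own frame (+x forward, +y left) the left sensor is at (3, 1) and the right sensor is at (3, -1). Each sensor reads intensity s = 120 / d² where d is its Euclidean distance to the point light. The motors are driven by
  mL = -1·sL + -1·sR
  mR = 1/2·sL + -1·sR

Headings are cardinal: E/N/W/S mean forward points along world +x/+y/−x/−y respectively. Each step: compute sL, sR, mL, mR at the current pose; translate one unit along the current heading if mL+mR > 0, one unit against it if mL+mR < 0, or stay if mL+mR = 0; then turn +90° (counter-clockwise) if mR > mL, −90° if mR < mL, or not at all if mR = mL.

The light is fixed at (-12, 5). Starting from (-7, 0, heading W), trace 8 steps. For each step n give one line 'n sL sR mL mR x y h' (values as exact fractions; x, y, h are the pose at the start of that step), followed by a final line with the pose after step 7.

n=0: pose=(-7,0,W); sL=3, sR=6; mL=-9, mR=-9/2; mL+mR=-27/2 → advance -1; mR−mL=9/2 → turn +1·90°
n=1: pose=(-6,0,S); sL=120/113, sR=120/89; mL=-24240/10057, mR=-8220/10057; mL+mR=-32460/10057 → advance -1; mR−mL=180/113 → turn +1·90°
n=2: pose=(-6,1,E); sL=4/3, sR=60/53; mL=-392/159, mR=-74/159; mL+mR=-466/159 → advance -1; mR−mL=2 → turn +1·90°
n=3: pose=(-7,1,N); sL=120/17, sR=120/37; mL=-6480/629, mR=180/629; mL+mR=-6300/629 → advance -1; mR−mL=180/17 → turn +1·90°
n=4: pose=(-7,0,W); sL=3, sR=6; mL=-9, mR=-9/2; mL+mR=-27/2 → advance -1; mR−mL=9/2 → turn +1·90°
n=5: pose=(-6,0,S); sL=120/113, sR=120/89; mL=-24240/10057, mR=-8220/10057; mL+mR=-32460/10057 → advance -1; mR−mL=180/113 → turn +1·90°
n=6: pose=(-6,1,E); sL=4/3, sR=60/53; mL=-392/159, mR=-74/159; mL+mR=-466/159 → advance -1; mR−mL=2 → turn +1·90°
n=7: pose=(-7,1,N); sL=120/17, sR=120/37; mL=-6480/629, mR=180/629; mL+mR=-6300/629 → advance -1; mR−mL=180/17 → turn +1·90°

0 3 6 -9 -9/2 -7 0 W
1 120/113 120/89 -24240/10057 -8220/10057 -6 0 S
2 4/3 60/53 -392/159 -74/159 -6 1 E
3 120/17 120/37 -6480/629 180/629 -7 1 N
4 3 6 -9 -9/2 -7 0 W
5 120/113 120/89 -24240/10057 -8220/10057 -6 0 S
6 4/3 60/53 -392/159 -74/159 -6 1 E
7 120/17 120/37 -6480/629 180/629 -7 1 N
final -7 0 W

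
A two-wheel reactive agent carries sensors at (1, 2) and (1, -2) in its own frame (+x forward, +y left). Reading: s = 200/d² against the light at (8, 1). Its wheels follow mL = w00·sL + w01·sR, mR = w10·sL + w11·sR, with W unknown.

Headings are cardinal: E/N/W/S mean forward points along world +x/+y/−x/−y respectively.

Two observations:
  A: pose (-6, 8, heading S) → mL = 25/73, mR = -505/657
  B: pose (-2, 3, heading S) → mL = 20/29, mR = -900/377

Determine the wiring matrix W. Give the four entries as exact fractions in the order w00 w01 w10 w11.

obs A: pose=(-6,8,S) → sL=10/9, sR=50/73, mL=25/73, mR=-505/657
obs B: pose=(-2,3,S) → sL=40/13, sR=40/29, mL=20/29, mR=-900/377
sensor matrix S = [[10/9, 50/73], [40/13, 40/29]]; det S = -142400/247689
solve [mL_A; mL_B] = S·[w00; w01] and [mR_A; mR_B] = S·[w10; w11]:
  w00 = 0, w01 = 1/2, w10 = -1, w11 = 1/2

0 1/2 -1 1/2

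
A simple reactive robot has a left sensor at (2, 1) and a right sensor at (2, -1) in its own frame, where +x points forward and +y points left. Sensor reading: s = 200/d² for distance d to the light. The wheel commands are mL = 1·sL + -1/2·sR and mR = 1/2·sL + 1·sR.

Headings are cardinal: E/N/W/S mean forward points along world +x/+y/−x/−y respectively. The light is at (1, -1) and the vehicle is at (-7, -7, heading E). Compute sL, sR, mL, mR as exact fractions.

left sensor world pos  = (-5, -6); dL² = 61
right sensor world pos = (-5, -8); dR² = 85
sL = 200/61 = 200/61
sR = 200/85 = 40/17
mL = 1·sL + -1/2·sR = 2180/1037
mR = 1/2·sL + 1·sR = 4140/1037

200/61 40/17 2180/1037 4140/1037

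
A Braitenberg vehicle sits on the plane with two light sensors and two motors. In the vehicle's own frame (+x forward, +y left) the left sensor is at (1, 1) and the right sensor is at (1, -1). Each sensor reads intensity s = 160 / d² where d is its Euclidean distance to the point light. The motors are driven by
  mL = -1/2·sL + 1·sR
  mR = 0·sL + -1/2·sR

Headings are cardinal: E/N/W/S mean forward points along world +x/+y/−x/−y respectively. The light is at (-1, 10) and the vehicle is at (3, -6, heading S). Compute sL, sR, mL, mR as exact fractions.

80/157 80/149 6600/23393 -40/149

left sensor world pos  = (4, -7); dL² = 314
right sensor world pos = (2, -7); dR² = 298
sL = 160/314 = 80/157
sR = 160/298 = 80/149
mL = -1/2·sL + 1·sR = 6600/23393
mR = 0·sL + -1/2·sR = -40/149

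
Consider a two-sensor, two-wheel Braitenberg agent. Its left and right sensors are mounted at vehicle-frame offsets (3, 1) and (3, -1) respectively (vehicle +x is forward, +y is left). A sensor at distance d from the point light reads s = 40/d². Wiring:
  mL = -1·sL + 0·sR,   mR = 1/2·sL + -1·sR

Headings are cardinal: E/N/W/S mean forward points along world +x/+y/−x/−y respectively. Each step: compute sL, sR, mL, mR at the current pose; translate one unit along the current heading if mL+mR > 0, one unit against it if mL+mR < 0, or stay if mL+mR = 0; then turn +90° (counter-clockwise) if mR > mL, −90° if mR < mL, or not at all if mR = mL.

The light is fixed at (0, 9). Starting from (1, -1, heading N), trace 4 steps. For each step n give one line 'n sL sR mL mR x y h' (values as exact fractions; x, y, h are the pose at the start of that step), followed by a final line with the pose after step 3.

0 40/49 40/53 -40/49 -900/2597 1 -1 N
1 10/37 5/13 -10/37 -120/481 1 -2 W
2 8/41 40/197 -8/41 -852/8077 2 -2 S
3 20/53 20/73 -20/53 -330/3869 2 -1 E
final 1 -1 N

n=0: pose=(1,-1,N); sL=40/49, sR=40/53; mL=-40/49, mR=-900/2597; mL+mR=-3020/2597 → advance -1; mR−mL=1220/2597 → turn +1·90°
n=1: pose=(1,-2,W); sL=10/37, sR=5/13; mL=-10/37, mR=-120/481; mL+mR=-250/481 → advance -1; mR−mL=10/481 → turn +1·90°
n=2: pose=(2,-2,S); sL=8/41, sR=40/197; mL=-8/41, mR=-852/8077; mL+mR=-2428/8077 → advance -1; mR−mL=724/8077 → turn +1·90°
n=3: pose=(2,-1,E); sL=20/53, sR=20/73; mL=-20/53, mR=-330/3869; mL+mR=-1790/3869 → advance -1; mR−mL=1130/3869 → turn +1·90°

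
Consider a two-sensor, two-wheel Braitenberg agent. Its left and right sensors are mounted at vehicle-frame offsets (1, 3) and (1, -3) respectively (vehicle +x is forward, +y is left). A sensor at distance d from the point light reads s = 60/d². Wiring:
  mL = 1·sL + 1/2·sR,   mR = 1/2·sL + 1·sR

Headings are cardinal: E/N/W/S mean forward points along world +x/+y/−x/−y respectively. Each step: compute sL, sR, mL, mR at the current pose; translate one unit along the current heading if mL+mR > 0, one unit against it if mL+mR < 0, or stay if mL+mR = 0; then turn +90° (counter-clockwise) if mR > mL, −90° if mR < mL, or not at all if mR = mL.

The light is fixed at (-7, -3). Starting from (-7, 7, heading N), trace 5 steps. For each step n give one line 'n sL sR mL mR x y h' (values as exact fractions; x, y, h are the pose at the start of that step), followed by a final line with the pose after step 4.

0 6/13 6/13 9/13 9/13 -7 7 N
1 20/51 20/51 10/17 10/17 -7 8 N
2 30/89 30/89 45/89 45/89 -7 9 N
3 12/41 12/41 18/41 18/41 -7 10 N
4 10/39 10/39 5/13 5/13 -7 11 N
final -7 12 N

n=0: pose=(-7,7,N); sL=6/13, sR=6/13; mL=9/13, mR=9/13; mL+mR=18/13 → advance +1; mR−mL=0 → turn +0·90°
n=1: pose=(-7,8,N); sL=20/51, sR=20/51; mL=10/17, mR=10/17; mL+mR=20/17 → advance +1; mR−mL=0 → turn +0·90°
n=2: pose=(-7,9,N); sL=30/89, sR=30/89; mL=45/89, mR=45/89; mL+mR=90/89 → advance +1; mR−mL=0 → turn +0·90°
n=3: pose=(-7,10,N); sL=12/41, sR=12/41; mL=18/41, mR=18/41; mL+mR=36/41 → advance +1; mR−mL=0 → turn +0·90°
n=4: pose=(-7,11,N); sL=10/39, sR=10/39; mL=5/13, mR=5/13; mL+mR=10/13 → advance +1; mR−mL=0 → turn +0·90°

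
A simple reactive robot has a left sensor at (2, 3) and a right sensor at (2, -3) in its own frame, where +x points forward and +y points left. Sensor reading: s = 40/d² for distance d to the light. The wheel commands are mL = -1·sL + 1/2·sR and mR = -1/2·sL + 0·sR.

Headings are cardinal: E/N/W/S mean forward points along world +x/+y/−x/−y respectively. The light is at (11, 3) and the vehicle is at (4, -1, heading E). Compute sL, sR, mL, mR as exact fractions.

20/13 20/37 -610/481 -10/13

left sensor world pos  = (6, 2); dL² = 26
right sensor world pos = (6, -4); dR² = 74
sL = 40/26 = 20/13
sR = 40/74 = 20/37
mL = -1·sL + 1/2·sR = -610/481
mR = -1/2·sL + 0·sR = -10/13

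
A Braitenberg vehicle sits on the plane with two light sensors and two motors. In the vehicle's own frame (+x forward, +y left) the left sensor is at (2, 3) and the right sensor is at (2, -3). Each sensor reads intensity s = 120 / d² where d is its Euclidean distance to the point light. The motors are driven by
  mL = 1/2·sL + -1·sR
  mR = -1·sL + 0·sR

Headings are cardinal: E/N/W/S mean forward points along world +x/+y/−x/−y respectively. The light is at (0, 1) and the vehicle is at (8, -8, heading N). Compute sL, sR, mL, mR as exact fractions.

60/37 12/17 66/629 -60/37

left sensor world pos  = (5, -6); dL² = 74
right sensor world pos = (11, -6); dR² = 170
sL = 120/74 = 60/37
sR = 120/170 = 12/17
mL = 1/2·sL + -1·sR = 66/629
mR = -1·sL + 0·sR = -60/37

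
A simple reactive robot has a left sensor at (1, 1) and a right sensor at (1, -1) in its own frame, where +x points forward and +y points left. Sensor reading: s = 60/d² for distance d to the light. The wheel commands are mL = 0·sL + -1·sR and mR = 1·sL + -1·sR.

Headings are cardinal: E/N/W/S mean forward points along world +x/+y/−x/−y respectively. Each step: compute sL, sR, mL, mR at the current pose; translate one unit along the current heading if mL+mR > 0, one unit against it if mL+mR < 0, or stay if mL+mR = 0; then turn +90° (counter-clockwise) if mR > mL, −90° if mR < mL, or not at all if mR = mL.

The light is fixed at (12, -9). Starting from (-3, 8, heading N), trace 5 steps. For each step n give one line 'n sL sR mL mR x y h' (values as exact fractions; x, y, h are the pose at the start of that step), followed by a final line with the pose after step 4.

n=0: pose=(-3,8,N); sL=3/29, sR=3/26; mL=-3/26, mR=-9/754; mL+mR=-48/377 → advance -1; mR−mL=3/29 → turn +1·90°
n=1: pose=(-3,7,W); sL=60/481, sR=12/109; mL=-12/109, mR=768/52429; mL+mR=-5004/52429 → advance -1; mR−mL=60/481 → turn +1·90°
n=2: pose=(-2,7,S); sL=30/197, sR=2/15; mL=-2/15, mR=56/2955; mL+mR=-338/2955 → advance -1; mR−mL=30/197 → turn +1·90°
n=3: pose=(-2,8,E); sL=60/493, sR=12/85; mL=-12/85, mR=-48/2465; mL+mR=-396/2465 → advance -1; mR−mL=60/493 → turn +1·90°
n=4: pose=(-3,8,N); sL=3/29, sR=3/26; mL=-3/26, mR=-9/754; mL+mR=-48/377 → advance -1; mR−mL=3/29 → turn +1·90°

0 3/29 3/26 -3/26 -9/754 -3 8 N
1 60/481 12/109 -12/109 768/52429 -3 7 W
2 30/197 2/15 -2/15 56/2955 -2 7 S
3 60/493 12/85 -12/85 -48/2465 -2 8 E
4 3/29 3/26 -3/26 -9/754 -3 8 N
final -3 7 W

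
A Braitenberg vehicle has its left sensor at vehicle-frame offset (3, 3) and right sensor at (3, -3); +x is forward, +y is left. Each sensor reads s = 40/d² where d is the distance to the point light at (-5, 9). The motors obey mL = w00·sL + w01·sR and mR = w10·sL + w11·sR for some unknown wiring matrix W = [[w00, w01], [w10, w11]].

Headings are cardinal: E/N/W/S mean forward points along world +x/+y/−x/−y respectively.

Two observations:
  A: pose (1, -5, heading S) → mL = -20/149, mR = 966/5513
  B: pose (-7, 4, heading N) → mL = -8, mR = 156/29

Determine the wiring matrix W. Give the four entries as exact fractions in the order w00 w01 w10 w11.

obs A: pose=(1,-5,S) → sL=4/37, sR=20/149, mL=-20/149, mR=966/5513
obs B: pose=(-7,4,N) → sL=40/29, sR=8, mL=-8, mR=156/29
sensor matrix S = [[4/37, 20/149], [40/29, 8]]; det S = 108672/159877
solve [mL_A; mL_B] = S·[w00; w01] and [mR_A; mR_B] = S·[w10; w11]:
  w00 = 0, w01 = -1, w10 = 1, w11 = 1/2

0 -1 1 1/2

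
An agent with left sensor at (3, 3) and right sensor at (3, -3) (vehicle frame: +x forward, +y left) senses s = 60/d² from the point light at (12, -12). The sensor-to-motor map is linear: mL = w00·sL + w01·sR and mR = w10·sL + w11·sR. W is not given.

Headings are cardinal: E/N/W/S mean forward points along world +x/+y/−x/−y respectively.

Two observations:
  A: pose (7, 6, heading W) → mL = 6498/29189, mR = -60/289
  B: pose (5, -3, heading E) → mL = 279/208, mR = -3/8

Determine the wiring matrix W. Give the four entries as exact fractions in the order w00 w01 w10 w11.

1/2 1 -1 0

obs A: pose=(7,6,W) → sL=60/289, sR=12/101, mL=6498/29189, mR=-60/289
obs B: pose=(5,-3,E) → sL=3/8, sR=15/13, mL=279/208, mR=-3/8
sensor matrix S = [[60/289, 12/101], [3/8, 15/13]]; det S = 147987/758914
solve [mL_A; mL_B] = S·[w00; w01] and [mR_A; mR_B] = S·[w10; w11]:
  w00 = 1/2, w01 = 1, w10 = -1, w11 = 0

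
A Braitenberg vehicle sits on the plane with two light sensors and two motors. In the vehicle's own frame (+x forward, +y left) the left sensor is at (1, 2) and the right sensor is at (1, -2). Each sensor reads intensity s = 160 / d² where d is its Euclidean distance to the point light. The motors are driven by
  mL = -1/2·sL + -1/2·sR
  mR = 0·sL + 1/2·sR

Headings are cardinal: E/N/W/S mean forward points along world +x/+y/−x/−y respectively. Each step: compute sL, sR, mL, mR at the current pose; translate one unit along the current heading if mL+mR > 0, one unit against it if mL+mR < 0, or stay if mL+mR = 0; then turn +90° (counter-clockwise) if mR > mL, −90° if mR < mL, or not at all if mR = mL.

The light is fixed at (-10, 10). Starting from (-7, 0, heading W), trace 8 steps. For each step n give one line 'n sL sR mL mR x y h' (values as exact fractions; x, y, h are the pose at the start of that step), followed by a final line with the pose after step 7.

n=0: pose=(-7,0,W); sL=40/37, sR=40/17; mL=-1080/629, mR=20/17; mL+mR=-20/37 → advance -1; mR−mL=1820/629 → turn +1·90°
n=1: pose=(-6,0,S); sL=160/157, sR=32/25; mL=-4512/3925, mR=16/25; mL+mR=-80/157 → advance -1; mR−mL=7024/3925 → turn +1·90°
n=2: pose=(-6,1,E); sL=80/37, sR=80/73; mL=-4400/2701, mR=40/73; mL+mR=-40/37 → advance -1; mR−mL=5880/2701 → turn +1·90°
n=3: pose=(-7,1,N); sL=32/13, sR=160/89; mL=-2464/1157, mR=80/89; mL+mR=-16/13 → advance -1; mR−mL=3504/1157 → turn +1·90°
n=4: pose=(-7,0,W); sL=40/37, sR=40/17; mL=-1080/629, mR=20/17; mL+mR=-20/37 → advance -1; mR−mL=1820/629 → turn +1·90°
n=5: pose=(-6,0,S); sL=160/157, sR=32/25; mL=-4512/3925, mR=16/25; mL+mR=-80/157 → advance -1; mR−mL=7024/3925 → turn +1·90°
n=6: pose=(-6,1,E); sL=80/37, sR=80/73; mL=-4400/2701, mR=40/73; mL+mR=-40/37 → advance -1; mR−mL=5880/2701 → turn +1·90°
n=7: pose=(-7,1,N); sL=32/13, sR=160/89; mL=-2464/1157, mR=80/89; mL+mR=-16/13 → advance -1; mR−mL=3504/1157 → turn +1·90°

0 40/37 40/17 -1080/629 20/17 -7 0 W
1 160/157 32/25 -4512/3925 16/25 -6 0 S
2 80/37 80/73 -4400/2701 40/73 -6 1 E
3 32/13 160/89 -2464/1157 80/89 -7 1 N
4 40/37 40/17 -1080/629 20/17 -7 0 W
5 160/157 32/25 -4512/3925 16/25 -6 0 S
6 80/37 80/73 -4400/2701 40/73 -6 1 E
7 32/13 160/89 -2464/1157 80/89 -7 1 N
final -7 0 W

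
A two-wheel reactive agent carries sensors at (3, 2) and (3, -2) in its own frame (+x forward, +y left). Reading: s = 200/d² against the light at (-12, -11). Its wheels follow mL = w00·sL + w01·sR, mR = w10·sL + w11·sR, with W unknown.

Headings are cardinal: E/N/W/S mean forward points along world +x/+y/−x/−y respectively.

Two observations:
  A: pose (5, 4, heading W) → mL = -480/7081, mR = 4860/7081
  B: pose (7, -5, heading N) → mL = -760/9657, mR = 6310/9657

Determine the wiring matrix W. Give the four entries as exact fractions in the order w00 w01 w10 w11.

-1/2 1/2 1/2 1

obs A: pose=(5,4,W) → sL=40/73, sR=40/97, mL=-480/7081, mR=4860/7081
obs B: pose=(7,-5,N) → sL=20/37, sR=100/261, mL=-760/9657, mR=6310/9657
sensor matrix S = [[40/73, 40/97], [20/37, 100/261]]; det S = -886400/68381217
solve [mL_A; mL_B] = S·[w00; w01] and [mR_A; mR_B] = S·[w10; w11]:
  w00 = -1/2, w01 = 1/2, w10 = 1/2, w11 = 1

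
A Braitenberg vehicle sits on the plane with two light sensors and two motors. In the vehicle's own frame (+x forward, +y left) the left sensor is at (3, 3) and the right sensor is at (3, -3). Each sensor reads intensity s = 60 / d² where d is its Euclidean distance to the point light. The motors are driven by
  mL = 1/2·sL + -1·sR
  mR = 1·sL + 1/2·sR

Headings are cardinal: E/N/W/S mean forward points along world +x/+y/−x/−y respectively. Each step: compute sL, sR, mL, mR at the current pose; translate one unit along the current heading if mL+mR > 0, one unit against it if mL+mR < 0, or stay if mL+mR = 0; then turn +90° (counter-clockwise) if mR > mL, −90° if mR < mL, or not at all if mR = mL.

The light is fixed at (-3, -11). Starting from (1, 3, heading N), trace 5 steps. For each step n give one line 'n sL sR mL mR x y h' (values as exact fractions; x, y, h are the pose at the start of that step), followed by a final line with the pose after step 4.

n=0: pose=(1,3,N); sL=6/29, sR=30/169; mL=-363/4901, mR=1449/4901; mL+mR=1086/4901 → advance +1; mR−mL=1812/4901 → turn +1·90°
n=1: pose=(1,4,W); sL=12/29, sR=12/65; mL=42/1885, mR=954/1885; mL+mR=996/1885 → advance +1; mR−mL=912/1885 → turn +1·90°
n=2: pose=(0,4,S); sL=1/3, sR=5/12; mL=-1/4, mR=13/24; mL+mR=7/24 → advance +1; mR−mL=19/24 → turn +1·90°
n=3: pose=(0,3,E); sL=12/65, sR=60/157; mL=-2958/10205, mR=3834/10205; mL+mR=876/10205 → advance +1; mR−mL=6792/10205 → turn +1·90°
n=4: pose=(1,3,N); sL=6/29, sR=30/169; mL=-363/4901, mR=1449/4901; mL+mR=1086/4901 → advance +1; mR−mL=1812/4901 → turn +1·90°

0 6/29 30/169 -363/4901 1449/4901 1 3 N
1 12/29 12/65 42/1885 954/1885 1 4 W
2 1/3 5/12 -1/4 13/24 0 4 S
3 12/65 60/157 -2958/10205 3834/10205 0 3 E
4 6/29 30/169 -363/4901 1449/4901 1 3 N
final 1 4 W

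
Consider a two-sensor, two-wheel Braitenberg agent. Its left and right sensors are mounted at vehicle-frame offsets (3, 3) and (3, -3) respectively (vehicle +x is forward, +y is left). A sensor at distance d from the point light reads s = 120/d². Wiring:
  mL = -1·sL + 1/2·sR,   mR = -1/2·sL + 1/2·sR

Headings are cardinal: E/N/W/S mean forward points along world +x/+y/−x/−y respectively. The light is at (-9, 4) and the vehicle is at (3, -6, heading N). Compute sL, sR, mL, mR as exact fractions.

left sensor world pos  = (0, -3); dL² = 130
right sensor world pos = (6, -3); dR² = 274
sL = 120/130 = 12/13
sR = 120/274 = 60/137
mL = -1·sL + 1/2·sR = -1254/1781
mR = -1/2·sL + 1/2·sR = -432/1781

12/13 60/137 -1254/1781 -432/1781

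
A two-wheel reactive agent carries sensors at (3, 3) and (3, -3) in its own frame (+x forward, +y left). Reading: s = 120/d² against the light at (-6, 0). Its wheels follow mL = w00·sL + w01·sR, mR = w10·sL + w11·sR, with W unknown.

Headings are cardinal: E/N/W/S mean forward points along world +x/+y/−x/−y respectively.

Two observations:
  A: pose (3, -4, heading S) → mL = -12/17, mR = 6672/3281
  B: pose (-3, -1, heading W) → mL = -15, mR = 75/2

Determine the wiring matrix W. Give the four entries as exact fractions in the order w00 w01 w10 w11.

obs A: pose=(3,-4,S) → sL=120/193, sR=24/17, mL=-12/17, mR=6672/3281
obs B: pose=(-3,-1,W) → sL=15/2, sR=30, mL=-15, mR=75/2
sensor matrix S = [[120/193, 24/17], [15/2, 30]]; det S = 26460/3281
solve [mL_A; mL_B] = S·[w00; w01] and [mR_A; mR_B] = S·[w10; w11]:
  w00 = 0, w01 = -1/2, w10 = 1, w11 = 1

0 -1/2 1 1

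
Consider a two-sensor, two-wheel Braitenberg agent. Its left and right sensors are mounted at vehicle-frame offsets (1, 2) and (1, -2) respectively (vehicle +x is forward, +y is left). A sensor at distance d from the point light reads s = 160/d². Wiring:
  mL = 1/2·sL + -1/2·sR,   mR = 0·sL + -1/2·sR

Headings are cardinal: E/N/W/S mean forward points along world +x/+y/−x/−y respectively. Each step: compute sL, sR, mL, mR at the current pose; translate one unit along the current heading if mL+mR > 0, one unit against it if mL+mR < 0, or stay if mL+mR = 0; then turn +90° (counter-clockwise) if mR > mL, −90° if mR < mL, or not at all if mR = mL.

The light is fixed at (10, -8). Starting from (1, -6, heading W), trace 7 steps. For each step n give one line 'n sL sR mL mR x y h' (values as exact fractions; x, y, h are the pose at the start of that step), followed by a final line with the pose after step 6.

n=0: pose=(1,-6,W); sL=8/5, sR=40/29; mL=16/145, mR=-20/29; mL+mR=-84/145 → advance -1; mR−mL=-4/5 → turn -1·90°
n=1: pose=(2,-6,N); sL=160/109, sR=32/9; mL=-1024/981, mR=-16/9; mL+mR=-2768/981 → advance -1; mR−mL=-80/109 → turn -1·90°
n=2: pose=(2,-7,E); sL=80/29, sR=16/5; mL=-32/145, mR=-8/5; mL+mR=-264/145 → advance -1; mR−mL=-40/29 → turn -1·90°
n=3: pose=(1,-7,S); sL=160/49, sR=160/121; mL=5760/5929, mR=-80/121; mL+mR=1840/5929 → advance +1; mR−mL=-80/49 → turn -1·90°
n=4: pose=(1,-8,W); sL=20/13, sR=20/13; mL=0, mR=-10/13; mL+mR=-10/13 → advance -1; mR−mL=-10/13 → turn -1·90°
n=5: pose=(2,-8,N); sL=160/101, sR=160/37; mL=-5120/3737, mR=-80/37; mL+mR=-13200/3737 → advance -1; mR−mL=-80/101 → turn -1·90°
n=6: pose=(2,-9,E); sL=16/5, sR=80/29; mL=32/145, mR=-40/29; mL+mR=-168/145 → advance -1; mR−mL=-8/5 → turn -1·90°

0 8/5 40/29 16/145 -20/29 1 -6 W
1 160/109 32/9 -1024/981 -16/9 2 -6 N
2 80/29 16/5 -32/145 -8/5 2 -7 E
3 160/49 160/121 5760/5929 -80/121 1 -7 S
4 20/13 20/13 0 -10/13 1 -8 W
5 160/101 160/37 -5120/3737 -80/37 2 -8 N
6 16/5 80/29 32/145 -40/29 2 -9 E
final 1 -9 S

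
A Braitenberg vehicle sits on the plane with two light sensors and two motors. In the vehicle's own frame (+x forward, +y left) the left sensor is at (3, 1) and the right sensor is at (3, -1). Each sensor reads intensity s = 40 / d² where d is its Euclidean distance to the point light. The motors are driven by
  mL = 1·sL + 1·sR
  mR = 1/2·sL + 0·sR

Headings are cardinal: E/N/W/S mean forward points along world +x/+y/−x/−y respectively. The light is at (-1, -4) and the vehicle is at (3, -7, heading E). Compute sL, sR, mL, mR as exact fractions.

40/53 8/13 944/689 20/53

left sensor world pos  = (6, -6); dL² = 53
right sensor world pos = (6, -8); dR² = 65
sL = 40/53 = 40/53
sR = 40/65 = 8/13
mL = 1·sL + 1·sR = 944/689
mR = 1/2·sL + 0·sR = 20/53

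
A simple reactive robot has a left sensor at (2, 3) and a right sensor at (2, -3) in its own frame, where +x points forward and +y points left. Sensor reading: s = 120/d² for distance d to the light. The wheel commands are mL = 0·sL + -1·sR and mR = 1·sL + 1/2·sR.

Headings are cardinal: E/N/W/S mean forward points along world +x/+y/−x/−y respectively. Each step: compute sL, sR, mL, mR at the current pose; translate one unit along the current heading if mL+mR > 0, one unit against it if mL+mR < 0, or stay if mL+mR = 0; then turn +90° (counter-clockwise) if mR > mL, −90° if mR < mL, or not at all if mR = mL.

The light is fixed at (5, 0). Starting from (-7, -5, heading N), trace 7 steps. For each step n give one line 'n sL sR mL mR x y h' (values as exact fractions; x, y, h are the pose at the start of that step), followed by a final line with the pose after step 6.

0 20/39 4/3 -4/3 46/39 -7 -5 N
1 120/277 24/41 -24/41 8244/11357 -7 -6 W
2 30/41 3/8 -3/8 603/656 -8 -6 S
3 120/137 120/221 -120/221 34740/30277 -8 -7 E
4 12/25 60/53 -60/53 1386/1325 -7 -7 N
5 120/317 120/221 -120/221 45540/70057 -7 -8 W
6 3/5 30/89 -30/89 342/445 -8 -8 S
final -8 -9 E

n=0: pose=(-7,-5,N); sL=20/39, sR=4/3; mL=-4/3, mR=46/39; mL+mR=-2/13 → advance -1; mR−mL=98/39 → turn +1·90°
n=1: pose=(-7,-6,W); sL=120/277, sR=24/41; mL=-24/41, mR=8244/11357; mL+mR=1596/11357 → advance +1; mR−mL=14892/11357 → turn +1·90°
n=2: pose=(-8,-6,S); sL=30/41, sR=3/8; mL=-3/8, mR=603/656; mL+mR=357/656 → advance +1; mR−mL=849/656 → turn +1·90°
n=3: pose=(-8,-7,E); sL=120/137, sR=120/221; mL=-120/221, mR=34740/30277; mL+mR=18300/30277 → advance +1; mR−mL=51180/30277 → turn +1·90°
n=4: pose=(-7,-7,N); sL=12/25, sR=60/53; mL=-60/53, mR=1386/1325; mL+mR=-114/1325 → advance -1; mR−mL=2886/1325 → turn +1·90°
n=5: pose=(-7,-8,W); sL=120/317, sR=120/221; mL=-120/221, mR=45540/70057; mL+mR=7500/70057 → advance +1; mR−mL=83580/70057 → turn +1·90°
n=6: pose=(-8,-8,S); sL=3/5, sR=30/89; mL=-30/89, mR=342/445; mL+mR=192/445 → advance +1; mR−mL=492/445 → turn +1·90°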